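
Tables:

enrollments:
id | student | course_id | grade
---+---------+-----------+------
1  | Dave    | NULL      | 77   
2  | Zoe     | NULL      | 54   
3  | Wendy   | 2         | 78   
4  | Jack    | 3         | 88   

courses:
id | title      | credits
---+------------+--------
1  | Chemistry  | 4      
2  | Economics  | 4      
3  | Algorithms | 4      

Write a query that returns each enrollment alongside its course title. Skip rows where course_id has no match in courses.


INNER JOIN keeps only enrollments rows whose course_id matches an id in courses. Walk through each enrollment:
  - enrollment 1 (Dave): course_id=NULL, no match -> dropped
  - enrollment 2 (Zoe): course_id=NULL, no match -> dropped
  - enrollment 3 (Wendy): course_id=2 -> matches Economics
  - enrollment 4 (Jack): course_id=3 -> matches Algorithms
So 2 of 4 rows are dropped.

SQL:
SELECT a.student, b.title AS course
FROM enrollments a
INNER JOIN courses b ON a.course_id = b.id

Result:
student | course    
--------+-----------
Wendy   | Economics 
Jack    | Algorithms


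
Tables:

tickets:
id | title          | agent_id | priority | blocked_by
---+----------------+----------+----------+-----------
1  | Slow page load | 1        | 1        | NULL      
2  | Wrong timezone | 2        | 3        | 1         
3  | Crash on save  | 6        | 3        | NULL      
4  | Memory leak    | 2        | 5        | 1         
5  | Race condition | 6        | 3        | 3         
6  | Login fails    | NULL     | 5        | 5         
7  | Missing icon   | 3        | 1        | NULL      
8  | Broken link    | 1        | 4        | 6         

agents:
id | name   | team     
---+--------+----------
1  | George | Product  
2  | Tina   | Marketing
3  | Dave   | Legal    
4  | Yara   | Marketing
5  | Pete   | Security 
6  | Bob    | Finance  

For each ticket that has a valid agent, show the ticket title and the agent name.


INNER JOIN keeps only tickets rows whose agent_id matches an id in agents. Walk through each ticket:
  - ticket 1 (Slow page load): agent_id=1 -> matches George
  - ticket 2 (Wrong timezone): agent_id=2 -> matches Tina
  - ticket 3 (Crash on save): agent_id=6 -> matches Bob
  - ticket 4 (Memory leak): agent_id=2 -> matches Tina
  - ticket 5 (Race condition): agent_id=6 -> matches Bob
  - ticket 6 (Login fails): agent_id=NULL, no match -> dropped
  - ticket 7 (Missing icon): agent_id=3 -> matches Dave
  - ticket 8 (Broken link): agent_id=1 -> matches George
So 1 of 8 rows is dropped.

SQL:
SELECT a.title, b.name AS agent
FROM tickets a
INNER JOIN agents b ON a.agent_id = b.id

Result:
title          | agent 
---------------+-------
Slow page load | George
Wrong timezone | Tina  
Crash on save  | Bob   
Memory leak    | Tina  
Race condition | Bob   
Missing icon   | Dave  
Broken link    | George


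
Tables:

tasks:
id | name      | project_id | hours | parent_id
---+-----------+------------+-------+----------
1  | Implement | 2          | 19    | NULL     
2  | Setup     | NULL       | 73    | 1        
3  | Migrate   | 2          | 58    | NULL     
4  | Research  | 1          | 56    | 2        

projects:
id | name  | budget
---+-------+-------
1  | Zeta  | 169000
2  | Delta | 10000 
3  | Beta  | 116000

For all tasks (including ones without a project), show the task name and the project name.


LEFT JOIN keeps every row from tasks (the left table); where project_id has no match in projects, the project columns become NULL. Walk through each task:
  - task 1 (Implement): project_id=2 -> matches Delta
  - task 2 (Setup): project_id=NULL, no match -> kept with NULL
  - task 3 (Migrate): project_id=2 -> matches Delta
  - task 4 (Research): project_id=1 -> matches Zeta
All 4 rows appear; 1 has NULL project.

SQL:
SELECT a.name, b.name AS project
FROM tasks a
LEFT JOIN projects b ON a.project_id = b.id

Result:
name      | project
----------+--------
Implement | Delta  
Setup     | NULL   
Migrate   | Delta  
Research  | Zeta   


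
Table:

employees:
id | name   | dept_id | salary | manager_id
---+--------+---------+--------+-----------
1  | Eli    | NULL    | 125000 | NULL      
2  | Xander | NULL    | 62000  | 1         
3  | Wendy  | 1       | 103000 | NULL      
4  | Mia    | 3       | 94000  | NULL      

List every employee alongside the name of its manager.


This is a self-join: employees is joined to a second copy of itself, matching each row's manager_id to another row's id. Use LEFT JOIN so rows with manager_id=NULL are kept.
  - employee 1 (Eli): manager_id=NULL -> NULL
  - employee 2 (Xander): manager_id=1 -> Eli
  - employee 3 (Wendy): manager_id=NULL -> NULL
  - employee 4 (Mia): manager_id=NULL -> NULL

SQL:
SELECT a.name AS item, b.name AS manager
FROM employees a
LEFT JOIN employees b ON a.manager_id = b.id

Result:
item   | manager
-------+--------
Eli    | NULL   
Xander | Eli    
Wendy  | NULL   
Mia    | NULL   


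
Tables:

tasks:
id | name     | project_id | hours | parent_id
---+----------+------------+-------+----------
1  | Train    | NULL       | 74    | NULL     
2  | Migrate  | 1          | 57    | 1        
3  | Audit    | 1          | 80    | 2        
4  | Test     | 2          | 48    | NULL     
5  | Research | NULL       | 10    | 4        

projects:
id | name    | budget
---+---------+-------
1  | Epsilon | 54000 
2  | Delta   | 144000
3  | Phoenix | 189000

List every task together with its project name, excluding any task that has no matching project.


INNER JOIN keeps only tasks rows whose project_id matches an id in projects. Walk through each task:
  - task 1 (Train): project_id=NULL, no match -> dropped
  - task 2 (Migrate): project_id=1 -> matches Epsilon
  - task 3 (Audit): project_id=1 -> matches Epsilon
  - task 4 (Test): project_id=2 -> matches Delta
  - task 5 (Research): project_id=NULL, no match -> dropped
So 2 of 5 rows are dropped.

SQL:
SELECT a.name, b.name AS project
FROM tasks a
INNER JOIN projects b ON a.project_id = b.id

Result:
name    | project
--------+--------
Migrate | Epsilon
Audit   | Epsilon
Test    | Delta  


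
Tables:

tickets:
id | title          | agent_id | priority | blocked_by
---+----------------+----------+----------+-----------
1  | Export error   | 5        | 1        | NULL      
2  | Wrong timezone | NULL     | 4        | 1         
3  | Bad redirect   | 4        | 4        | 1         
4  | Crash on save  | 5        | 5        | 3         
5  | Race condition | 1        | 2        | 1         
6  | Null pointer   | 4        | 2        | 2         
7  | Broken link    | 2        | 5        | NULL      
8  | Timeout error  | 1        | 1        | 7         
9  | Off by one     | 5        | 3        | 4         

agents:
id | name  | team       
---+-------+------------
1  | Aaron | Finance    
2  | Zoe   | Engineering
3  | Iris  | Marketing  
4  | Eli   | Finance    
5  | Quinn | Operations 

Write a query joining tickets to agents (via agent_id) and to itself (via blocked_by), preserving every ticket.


Two LEFT JOINs from the same base table tickets: one to agents via agent_id, one to tickets itself via blocked_by. Both are LEFT so every ticket is preserved.
Match against agents:
  - ticket 1 (Export error): agent_id=5 -> matches Quinn
  - ticket 2 (Wrong timezone): agent_id=NULL, no match -> kept with NULL
  - ticket 3 (Bad redirect): agent_id=4 -> matches Eli
  - ticket 4 (Crash on save): agent_id=5 -> matches Quinn
  - ticket 5 (Race condition): agent_id=1 -> matches Aaron
  - ticket 6 (Null pointer): agent_id=4 -> matches Eli
  - ticket 7 (Broken link): agent_id=2 -> matches Zoe
  - ticket 8 (Timeout error): agent_id=1 -> matches Aaron
  - ticket 9 (Off by one): agent_id=5 -> matches Quinn
Match against tickets (self):
  - ticket 1 (Export error): blocked_by=NULL -> NULL
  - ticket 2 (Wrong timezone): blocked_by=1 -> Export error
  - ticket 3 (Bad redirect): blocked_by=1 -> Export error
  - ticket 4 (Crash on save): blocked_by=3 -> Bad redirect
  - ticket 5 (Race condition): blocked_by=1 -> Export error
  - ticket 6 (Null pointer): blocked_by=2 -> Wrong timezone
  - ticket 7 (Broken link): blocked_by=NULL -> NULL
  - ticket 8 (Timeout error): blocked_by=7 -> Broken link
  - ticket 9 (Off by one): blocked_by=4 -> Crash on save

SQL:
SELECT a.title, b.name AS agent, c.title AS blocked_by
FROM tickets a
LEFT JOIN agents b ON a.agent_id = b.id
LEFT JOIN tickets c ON a.blocked_by = c.id

Result:
title          | agent | blocked_by    
---------------+-------+---------------
Export error   | Quinn | NULL          
Wrong timezone | NULL  | Export error  
Bad redirect   | Eli   | Export error  
Crash on save  | Quinn | Bad redirect  
Race condition | Aaron | Export error  
Null pointer   | Eli   | Wrong timezone
Broken link    | Zoe   | NULL          
Timeout error  | Aaron | Broken link   
Off by one     | Quinn | Crash on save 


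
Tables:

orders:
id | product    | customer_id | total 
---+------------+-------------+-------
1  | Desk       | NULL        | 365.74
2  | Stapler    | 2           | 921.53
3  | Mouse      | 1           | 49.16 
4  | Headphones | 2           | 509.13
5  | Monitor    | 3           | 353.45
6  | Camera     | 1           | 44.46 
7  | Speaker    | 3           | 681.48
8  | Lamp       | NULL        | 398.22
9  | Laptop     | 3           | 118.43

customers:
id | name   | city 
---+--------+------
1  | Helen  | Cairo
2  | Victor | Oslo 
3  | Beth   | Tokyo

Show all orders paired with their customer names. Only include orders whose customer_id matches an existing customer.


INNER JOIN keeps only orders rows whose customer_id matches an id in customers. Walk through each order:
  - order 1 (Desk): customer_id=NULL, no match -> dropped
  - order 2 (Stapler): customer_id=2 -> matches Victor
  - order 3 (Mouse): customer_id=1 -> matches Helen
  - order 4 (Headphones): customer_id=2 -> matches Victor
  - order 5 (Monitor): customer_id=3 -> matches Beth
  - order 6 (Camera): customer_id=1 -> matches Helen
  - order 7 (Speaker): customer_id=3 -> matches Beth
  - order 8 (Lamp): customer_id=NULL, no match -> dropped
  - order 9 (Laptop): customer_id=3 -> matches Beth
So 2 of 9 rows are dropped.

SQL:
SELECT a.product, b.name AS customer
FROM orders a
INNER JOIN customers b ON a.customer_id = b.id

Result:
product    | customer
-----------+---------
Stapler    | Victor  
Mouse      | Helen   
Headphones | Victor  
Monitor    | Beth    
Camera     | Helen   
Speaker    | Beth    
Laptop     | Beth    


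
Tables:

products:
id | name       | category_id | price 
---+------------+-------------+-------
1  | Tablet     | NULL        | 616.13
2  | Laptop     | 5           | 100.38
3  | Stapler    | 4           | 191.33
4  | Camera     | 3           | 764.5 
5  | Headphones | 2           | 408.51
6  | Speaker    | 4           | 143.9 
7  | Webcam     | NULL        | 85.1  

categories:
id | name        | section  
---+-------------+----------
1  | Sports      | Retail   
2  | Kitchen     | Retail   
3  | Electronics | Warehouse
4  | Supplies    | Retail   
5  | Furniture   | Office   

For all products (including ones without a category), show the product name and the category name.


LEFT JOIN keeps every row from products (the left table); where category_id has no match in categories, the category columns become NULL. Walk through each product:
  - product 1 (Tablet): category_id=NULL, no match -> kept with NULL
  - product 2 (Laptop): category_id=5 -> matches Furniture
  - product 3 (Stapler): category_id=4 -> matches Supplies
  - product 4 (Camera): category_id=3 -> matches Electronics
  - product 5 (Headphones): category_id=2 -> matches Kitchen
  - product 6 (Speaker): category_id=4 -> matches Supplies
  - product 7 (Webcam): category_id=NULL, no match -> kept with NULL
All 7 rows appear; 2 have NULL category.

SQL:
SELECT a.name, b.name AS category
FROM products a
LEFT JOIN categories b ON a.category_id = b.id

Result:
name       | category   
-----------+------------
Tablet     | NULL       
Laptop     | Furniture  
Stapler    | Supplies   
Camera     | Electronics
Headphones | Kitchen    
Speaker    | Supplies   
Webcam     | NULL       


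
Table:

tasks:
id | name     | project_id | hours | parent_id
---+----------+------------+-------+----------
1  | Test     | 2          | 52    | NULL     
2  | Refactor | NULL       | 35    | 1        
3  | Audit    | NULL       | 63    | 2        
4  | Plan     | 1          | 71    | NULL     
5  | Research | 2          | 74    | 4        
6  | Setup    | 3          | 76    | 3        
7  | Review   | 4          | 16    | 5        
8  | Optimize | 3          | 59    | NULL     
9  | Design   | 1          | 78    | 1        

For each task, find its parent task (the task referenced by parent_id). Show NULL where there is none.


This is a self-join: tasks is joined to a second copy of itself, matching each row's parent_id to another row's id. Use LEFT JOIN so rows with parent_id=NULL are kept.
  - task 1 (Test): parent_id=NULL -> NULL
  - task 2 (Refactor): parent_id=1 -> Test
  - task 3 (Audit): parent_id=2 -> Refactor
  - task 4 (Plan): parent_id=NULL -> NULL
  - task 5 (Research): parent_id=4 -> Plan
  - task 6 (Setup): parent_id=3 -> Audit
  - task 7 (Review): parent_id=5 -> Research
  - task 8 (Optimize): parent_id=NULL -> NULL
  - task 9 (Design): parent_id=1 -> Test

SQL:
SELECT a.name AS item, b.name AS parent
FROM tasks a
LEFT JOIN tasks b ON a.parent_id = b.id

Result:
item     | parent  
---------+---------
Test     | NULL    
Refactor | Test    
Audit    | Refactor
Plan     | NULL    
Research | Plan    
Setup    | Audit   
Review   | Research
Optimize | NULL    
Design   | Test    


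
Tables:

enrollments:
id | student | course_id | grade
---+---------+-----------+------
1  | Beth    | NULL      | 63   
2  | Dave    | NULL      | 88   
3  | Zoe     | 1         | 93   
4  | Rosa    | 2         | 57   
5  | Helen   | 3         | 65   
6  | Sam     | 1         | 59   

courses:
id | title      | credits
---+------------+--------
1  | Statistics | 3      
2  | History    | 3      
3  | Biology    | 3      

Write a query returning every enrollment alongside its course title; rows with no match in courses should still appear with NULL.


LEFT JOIN keeps every row from enrollments (the left table); where course_id has no match in courses, the course columns become NULL. Walk through each enrollment:
  - enrollment 1 (Beth): course_id=NULL, no match -> kept with NULL
  - enrollment 2 (Dave): course_id=NULL, no match -> kept with NULL
  - enrollment 3 (Zoe): course_id=1 -> matches Statistics
  - enrollment 4 (Rosa): course_id=2 -> matches History
  - enrollment 5 (Helen): course_id=3 -> matches Biology
  - enrollment 6 (Sam): course_id=1 -> matches Statistics
All 6 rows appear; 2 have NULL course.

SQL:
SELECT a.student, b.title AS course
FROM enrollments a
LEFT JOIN courses b ON a.course_id = b.id

Result:
student | course    
--------+-----------
Beth    | NULL      
Dave    | NULL      
Zoe     | Statistics
Rosa    | History   
Helen   | Biology   
Sam     | Statistics


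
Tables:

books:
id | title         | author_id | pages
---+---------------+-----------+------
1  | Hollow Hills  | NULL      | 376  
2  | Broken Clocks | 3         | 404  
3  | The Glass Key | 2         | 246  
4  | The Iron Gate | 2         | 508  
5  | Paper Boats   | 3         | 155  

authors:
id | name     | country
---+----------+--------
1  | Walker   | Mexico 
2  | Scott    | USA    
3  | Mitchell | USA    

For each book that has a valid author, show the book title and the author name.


INNER JOIN keeps only books rows whose author_id matches an id in authors. Walk through each book:
  - book 1 (Hollow Hills): author_id=NULL, no match -> dropped
  - book 2 (Broken Clocks): author_id=3 -> matches Mitchell
  - book 3 (The Glass Key): author_id=2 -> matches Scott
  - book 4 (The Iron Gate): author_id=2 -> matches Scott
  - book 5 (Paper Boats): author_id=3 -> matches Mitchell
So 1 of 5 rows is dropped.

SQL:
SELECT a.title, b.name AS author
FROM books a
INNER JOIN authors b ON a.author_id = b.id

Result:
title         | author  
--------------+---------
Broken Clocks | Mitchell
The Glass Key | Scott   
The Iron Gate | Scott   
Paper Boats   | Mitchell


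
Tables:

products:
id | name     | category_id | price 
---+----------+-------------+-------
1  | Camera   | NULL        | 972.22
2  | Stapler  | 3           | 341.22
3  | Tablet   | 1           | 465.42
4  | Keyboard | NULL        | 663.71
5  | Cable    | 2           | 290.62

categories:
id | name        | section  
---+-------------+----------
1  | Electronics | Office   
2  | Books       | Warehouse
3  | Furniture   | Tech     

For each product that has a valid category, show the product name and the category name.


INNER JOIN keeps only products rows whose category_id matches an id in categories. Walk through each product:
  - product 1 (Camera): category_id=NULL, no match -> dropped
  - product 2 (Stapler): category_id=3 -> matches Furniture
  - product 3 (Tablet): category_id=1 -> matches Electronics
  - product 4 (Keyboard): category_id=NULL, no match -> dropped
  - product 5 (Cable): category_id=2 -> matches Books
So 2 of 5 rows are dropped.

SQL:
SELECT a.name, b.name AS category
FROM products a
INNER JOIN categories b ON a.category_id = b.id

Result:
name    | category   
--------+------------
Stapler | Furniture  
Tablet  | Electronics
Cable   | Books      


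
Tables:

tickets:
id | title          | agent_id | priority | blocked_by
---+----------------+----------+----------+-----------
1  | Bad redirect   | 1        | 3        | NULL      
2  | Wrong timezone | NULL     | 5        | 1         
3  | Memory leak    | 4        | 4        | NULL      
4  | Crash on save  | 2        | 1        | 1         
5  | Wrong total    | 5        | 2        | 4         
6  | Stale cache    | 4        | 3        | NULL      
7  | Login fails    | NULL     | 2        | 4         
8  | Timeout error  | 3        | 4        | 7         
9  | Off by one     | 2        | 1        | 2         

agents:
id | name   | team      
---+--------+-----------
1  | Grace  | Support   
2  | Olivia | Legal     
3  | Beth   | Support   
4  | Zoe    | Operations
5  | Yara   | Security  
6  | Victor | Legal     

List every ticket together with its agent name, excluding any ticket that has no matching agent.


INNER JOIN keeps only tickets rows whose agent_id matches an id in agents. Walk through each ticket:
  - ticket 1 (Bad redirect): agent_id=1 -> matches Grace
  - ticket 2 (Wrong timezone): agent_id=NULL, no match -> dropped
  - ticket 3 (Memory leak): agent_id=4 -> matches Zoe
  - ticket 4 (Crash on save): agent_id=2 -> matches Olivia
  - ticket 5 (Wrong total): agent_id=5 -> matches Yara
  - ticket 6 (Stale cache): agent_id=4 -> matches Zoe
  - ticket 7 (Login fails): agent_id=NULL, no match -> dropped
  - ticket 8 (Timeout error): agent_id=3 -> matches Beth
  - ticket 9 (Off by one): agent_id=2 -> matches Olivia
So 2 of 9 rows are dropped.

SQL:
SELECT a.title, b.name AS agent
FROM tickets a
INNER JOIN agents b ON a.agent_id = b.id

Result:
title         | agent 
--------------+-------
Bad redirect  | Grace 
Memory leak   | Zoe   
Crash on save | Olivia
Wrong total   | Yara  
Stale cache   | Zoe   
Timeout error | Beth  
Off by one    | Olivia


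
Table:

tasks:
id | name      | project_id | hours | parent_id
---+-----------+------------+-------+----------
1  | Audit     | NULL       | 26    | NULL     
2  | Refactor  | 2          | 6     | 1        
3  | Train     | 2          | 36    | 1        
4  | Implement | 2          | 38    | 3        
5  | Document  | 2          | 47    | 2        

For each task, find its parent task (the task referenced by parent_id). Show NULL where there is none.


This is a self-join: tasks is joined to a second copy of itself, matching each row's parent_id to another row's id. Use LEFT JOIN so rows with parent_id=NULL are kept.
  - task 1 (Audit): parent_id=NULL -> NULL
  - task 2 (Refactor): parent_id=1 -> Audit
  - task 3 (Train): parent_id=1 -> Audit
  - task 4 (Implement): parent_id=3 -> Train
  - task 5 (Document): parent_id=2 -> Refactor

SQL:
SELECT a.name AS item, b.name AS parent
FROM tasks a
LEFT JOIN tasks b ON a.parent_id = b.id

Result:
item      | parent  
----------+---------
Audit     | NULL    
Refactor  | Audit   
Train     | Audit   
Implement | Train   
Document  | Refactor


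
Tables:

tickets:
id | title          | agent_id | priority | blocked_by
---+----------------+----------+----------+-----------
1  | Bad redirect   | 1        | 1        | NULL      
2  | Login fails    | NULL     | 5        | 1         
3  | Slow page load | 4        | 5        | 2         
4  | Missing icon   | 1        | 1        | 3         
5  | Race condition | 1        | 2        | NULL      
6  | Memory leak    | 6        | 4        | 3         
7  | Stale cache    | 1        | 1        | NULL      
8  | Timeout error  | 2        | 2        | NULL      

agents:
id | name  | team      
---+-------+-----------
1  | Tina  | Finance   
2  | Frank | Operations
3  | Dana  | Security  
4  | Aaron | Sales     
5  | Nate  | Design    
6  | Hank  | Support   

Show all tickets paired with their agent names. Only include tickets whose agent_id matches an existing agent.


INNER JOIN keeps only tickets rows whose agent_id matches an id in agents. Walk through each ticket:
  - ticket 1 (Bad redirect): agent_id=1 -> matches Tina
  - ticket 2 (Login fails): agent_id=NULL, no match -> dropped
  - ticket 3 (Slow page load): agent_id=4 -> matches Aaron
  - ticket 4 (Missing icon): agent_id=1 -> matches Tina
  - ticket 5 (Race condition): agent_id=1 -> matches Tina
  - ticket 6 (Memory leak): agent_id=6 -> matches Hank
  - ticket 7 (Stale cache): agent_id=1 -> matches Tina
  - ticket 8 (Timeout error): agent_id=2 -> matches Frank
So 1 of 8 rows is dropped.

SQL:
SELECT a.title, b.name AS agent
FROM tickets a
INNER JOIN agents b ON a.agent_id = b.id

Result:
title          | agent
---------------+------
Bad redirect   | Tina 
Slow page load | Aaron
Missing icon   | Tina 
Race condition | Tina 
Memory leak    | Hank 
Stale cache    | Tina 
Timeout error  | Frank


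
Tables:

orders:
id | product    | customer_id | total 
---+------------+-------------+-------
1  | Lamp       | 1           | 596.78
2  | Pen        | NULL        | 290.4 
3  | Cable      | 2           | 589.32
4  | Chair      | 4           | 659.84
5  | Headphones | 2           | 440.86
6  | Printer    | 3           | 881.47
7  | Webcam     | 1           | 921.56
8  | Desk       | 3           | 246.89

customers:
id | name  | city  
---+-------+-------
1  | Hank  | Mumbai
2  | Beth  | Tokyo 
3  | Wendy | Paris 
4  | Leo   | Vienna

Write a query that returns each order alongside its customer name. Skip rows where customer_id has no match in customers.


INNER JOIN keeps only orders rows whose customer_id matches an id in customers. Walk through each order:
  - order 1 (Lamp): customer_id=1 -> matches Hank
  - order 2 (Pen): customer_id=NULL, no match -> dropped
  - order 3 (Cable): customer_id=2 -> matches Beth
  - order 4 (Chair): customer_id=4 -> matches Leo
  - order 5 (Headphones): customer_id=2 -> matches Beth
  - order 6 (Printer): customer_id=3 -> matches Wendy
  - order 7 (Webcam): customer_id=1 -> matches Hank
  - order 8 (Desk): customer_id=3 -> matches Wendy
So 1 of 8 rows is dropped.

SQL:
SELECT a.product, b.name AS customer
FROM orders a
INNER JOIN customers b ON a.customer_id = b.id

Result:
product    | customer
-----------+---------
Lamp       | Hank    
Cable      | Beth    
Chair      | Leo     
Headphones | Beth    
Printer    | Wendy   
Webcam     | Hank    
Desk       | Wendy   


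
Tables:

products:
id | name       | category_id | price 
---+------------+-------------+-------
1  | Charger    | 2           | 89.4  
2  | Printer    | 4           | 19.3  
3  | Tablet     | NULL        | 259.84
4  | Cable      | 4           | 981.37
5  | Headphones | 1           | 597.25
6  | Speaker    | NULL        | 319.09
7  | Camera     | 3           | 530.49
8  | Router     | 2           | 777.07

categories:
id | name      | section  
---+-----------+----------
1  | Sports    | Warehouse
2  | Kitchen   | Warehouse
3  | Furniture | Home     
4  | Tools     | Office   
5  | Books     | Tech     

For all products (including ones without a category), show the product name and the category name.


LEFT JOIN keeps every row from products (the left table); where category_id has no match in categories, the category columns become NULL. Walk through each product:
  - product 1 (Charger): category_id=2 -> matches Kitchen
  - product 2 (Printer): category_id=4 -> matches Tools
  - product 3 (Tablet): category_id=NULL, no match -> kept with NULL
  - product 4 (Cable): category_id=4 -> matches Tools
  - product 5 (Headphones): category_id=1 -> matches Sports
  - product 6 (Speaker): category_id=NULL, no match -> kept with NULL
  - product 7 (Camera): category_id=3 -> matches Furniture
  - product 8 (Router): category_id=2 -> matches Kitchen
All 8 rows appear; 2 have NULL category.

SQL:
SELECT a.name, b.name AS category
FROM products a
LEFT JOIN categories b ON a.category_id = b.id

Result:
name       | category 
-----------+----------
Charger    | Kitchen  
Printer    | Tools    
Tablet     | NULL     
Cable      | Tools    
Headphones | Sports   
Speaker    | NULL     
Camera     | Furniture
Router     | Kitchen  


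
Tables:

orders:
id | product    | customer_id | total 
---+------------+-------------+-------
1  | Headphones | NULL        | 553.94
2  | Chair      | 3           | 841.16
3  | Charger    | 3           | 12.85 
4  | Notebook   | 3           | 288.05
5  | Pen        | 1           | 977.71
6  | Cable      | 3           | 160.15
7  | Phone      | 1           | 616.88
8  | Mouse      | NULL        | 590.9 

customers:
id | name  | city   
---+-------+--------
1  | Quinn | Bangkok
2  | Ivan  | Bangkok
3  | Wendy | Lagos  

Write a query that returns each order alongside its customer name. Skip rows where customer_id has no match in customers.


INNER JOIN keeps only orders rows whose customer_id matches an id in customers. Walk through each order:
  - order 1 (Headphones): customer_id=NULL, no match -> dropped
  - order 2 (Chair): customer_id=3 -> matches Wendy
  - order 3 (Charger): customer_id=3 -> matches Wendy
  - order 4 (Notebook): customer_id=3 -> matches Wendy
  - order 5 (Pen): customer_id=1 -> matches Quinn
  - order 6 (Cable): customer_id=3 -> matches Wendy
  - order 7 (Phone): customer_id=1 -> matches Quinn
  - order 8 (Mouse): customer_id=NULL, no match -> dropped
So 2 of 8 rows are dropped.

SQL:
SELECT a.product, b.name AS customer
FROM orders a
INNER JOIN customers b ON a.customer_id = b.id

Result:
product  | customer
---------+---------
Chair    | Wendy   
Charger  | Wendy   
Notebook | Wendy   
Pen      | Quinn   
Cable    | Wendy   
Phone    | Quinn   


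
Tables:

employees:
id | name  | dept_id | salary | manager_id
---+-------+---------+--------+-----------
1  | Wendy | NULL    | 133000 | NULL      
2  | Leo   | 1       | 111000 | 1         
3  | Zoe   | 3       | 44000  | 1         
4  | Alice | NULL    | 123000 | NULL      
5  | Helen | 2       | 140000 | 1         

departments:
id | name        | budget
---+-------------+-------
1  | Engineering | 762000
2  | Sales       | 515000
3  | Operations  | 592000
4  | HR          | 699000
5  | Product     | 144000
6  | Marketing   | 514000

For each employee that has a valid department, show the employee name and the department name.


INNER JOIN keeps only employees rows whose dept_id matches an id in departments. Walk through each employee:
  - employee 1 (Wendy): dept_id=NULL, no match -> dropped
  - employee 2 (Leo): dept_id=1 -> matches Engineering
  - employee 3 (Zoe): dept_id=3 -> matches Operations
  - employee 4 (Alice): dept_id=NULL, no match -> dropped
  - employee 5 (Helen): dept_id=2 -> matches Sales
So 2 of 5 rows are dropped.

SQL:
SELECT a.name, b.name AS department
FROM employees a
INNER JOIN departments b ON a.dept_id = b.id

Result:
name  | department 
------+------------
Leo   | Engineering
Zoe   | Operations 
Helen | Sales      


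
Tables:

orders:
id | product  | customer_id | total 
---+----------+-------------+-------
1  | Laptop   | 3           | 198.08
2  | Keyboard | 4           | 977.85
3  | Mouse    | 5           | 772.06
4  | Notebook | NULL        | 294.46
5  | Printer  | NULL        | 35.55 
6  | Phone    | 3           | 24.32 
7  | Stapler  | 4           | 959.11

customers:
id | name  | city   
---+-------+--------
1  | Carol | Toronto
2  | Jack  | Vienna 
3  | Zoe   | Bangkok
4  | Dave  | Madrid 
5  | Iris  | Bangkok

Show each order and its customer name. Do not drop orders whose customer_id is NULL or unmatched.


LEFT JOIN keeps every row from orders (the left table); where customer_id has no match in customers, the customer columns become NULL. Walk through each order:
  - order 1 (Laptop): customer_id=3 -> matches Zoe
  - order 2 (Keyboard): customer_id=4 -> matches Dave
  - order 3 (Mouse): customer_id=5 -> matches Iris
  - order 4 (Notebook): customer_id=NULL, no match -> kept with NULL
  - order 5 (Printer): customer_id=NULL, no match -> kept with NULL
  - order 6 (Phone): customer_id=3 -> matches Zoe
  - order 7 (Stapler): customer_id=4 -> matches Dave
All 7 rows appear; 2 have NULL customer.

SQL:
SELECT a.product, b.name AS customer
FROM orders a
LEFT JOIN customers b ON a.customer_id = b.id

Result:
product  | customer
---------+---------
Laptop   | Zoe     
Keyboard | Dave    
Mouse    | Iris    
Notebook | NULL    
Printer  | NULL    
Phone    | Zoe     
Stapler  | Dave    


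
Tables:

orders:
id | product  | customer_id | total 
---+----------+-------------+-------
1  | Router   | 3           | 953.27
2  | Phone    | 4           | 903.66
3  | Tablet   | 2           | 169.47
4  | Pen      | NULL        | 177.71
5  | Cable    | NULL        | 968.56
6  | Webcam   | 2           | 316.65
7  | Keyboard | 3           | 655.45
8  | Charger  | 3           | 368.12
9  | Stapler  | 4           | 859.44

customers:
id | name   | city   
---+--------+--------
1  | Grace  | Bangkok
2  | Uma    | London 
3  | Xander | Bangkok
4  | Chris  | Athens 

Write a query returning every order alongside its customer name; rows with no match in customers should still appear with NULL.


LEFT JOIN keeps every row from orders (the left table); where customer_id has no match in customers, the customer columns become NULL. Walk through each order:
  - order 1 (Router): customer_id=3 -> matches Xander
  - order 2 (Phone): customer_id=4 -> matches Chris
  - order 3 (Tablet): customer_id=2 -> matches Uma
  - order 4 (Pen): customer_id=NULL, no match -> kept with NULL
  - order 5 (Cable): customer_id=NULL, no match -> kept with NULL
  - order 6 (Webcam): customer_id=2 -> matches Uma
  - order 7 (Keyboard): customer_id=3 -> matches Xander
  - order 8 (Charger): customer_id=3 -> matches Xander
  - order 9 (Stapler): customer_id=4 -> matches Chris
All 9 rows appear; 2 have NULL customer.

SQL:
SELECT a.product, b.name AS customer
FROM orders a
LEFT JOIN customers b ON a.customer_id = b.id

Result:
product  | customer
---------+---------
Router   | Xander  
Phone    | Chris   
Tablet   | Uma     
Pen      | NULL    
Cable    | NULL    
Webcam   | Uma     
Keyboard | Xander  
Charger  | Xander  
Stapler  | Chris   


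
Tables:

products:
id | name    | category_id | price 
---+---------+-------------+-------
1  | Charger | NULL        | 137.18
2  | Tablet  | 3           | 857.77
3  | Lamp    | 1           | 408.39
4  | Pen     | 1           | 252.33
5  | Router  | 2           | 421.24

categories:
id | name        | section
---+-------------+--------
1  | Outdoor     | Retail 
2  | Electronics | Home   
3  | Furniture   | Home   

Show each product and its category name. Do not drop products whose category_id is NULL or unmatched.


LEFT JOIN keeps every row from products (the left table); where category_id has no match in categories, the category columns become NULL. Walk through each product:
  - product 1 (Charger): category_id=NULL, no match -> kept with NULL
  - product 2 (Tablet): category_id=3 -> matches Furniture
  - product 3 (Lamp): category_id=1 -> matches Outdoor
  - product 4 (Pen): category_id=1 -> matches Outdoor
  - product 5 (Router): category_id=2 -> matches Electronics
All 5 rows appear; 1 has NULL category.

SQL:
SELECT a.name, b.name AS category
FROM products a
LEFT JOIN categories b ON a.category_id = b.id

Result:
name    | category   
--------+------------
Charger | NULL       
Tablet  | Furniture  
Lamp    | Outdoor    
Pen     | Outdoor    
Router  | Electronics


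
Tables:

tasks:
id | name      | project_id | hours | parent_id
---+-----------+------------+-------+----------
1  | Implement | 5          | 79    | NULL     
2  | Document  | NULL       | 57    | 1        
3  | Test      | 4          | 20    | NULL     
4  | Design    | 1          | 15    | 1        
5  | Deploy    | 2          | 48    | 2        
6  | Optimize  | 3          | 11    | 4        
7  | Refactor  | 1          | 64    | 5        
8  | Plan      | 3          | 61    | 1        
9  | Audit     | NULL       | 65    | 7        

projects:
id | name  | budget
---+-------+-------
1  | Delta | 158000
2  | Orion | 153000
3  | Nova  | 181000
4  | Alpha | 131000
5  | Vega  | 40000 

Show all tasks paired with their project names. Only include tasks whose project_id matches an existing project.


INNER JOIN keeps only tasks rows whose project_id matches an id in projects. Walk through each task:
  - task 1 (Implement): project_id=5 -> matches Vega
  - task 2 (Document): project_id=NULL, no match -> dropped
  - task 3 (Test): project_id=4 -> matches Alpha
  - task 4 (Design): project_id=1 -> matches Delta
  - task 5 (Deploy): project_id=2 -> matches Orion
  - task 6 (Optimize): project_id=3 -> matches Nova
  - task 7 (Refactor): project_id=1 -> matches Delta
  - task 8 (Plan): project_id=3 -> matches Nova
  - task 9 (Audit): project_id=NULL, no match -> dropped
So 2 of 9 rows are dropped.

SQL:
SELECT a.name, b.name AS project
FROM tasks a
INNER JOIN projects b ON a.project_id = b.id

Result:
name      | project
----------+--------
Implement | Vega   
Test      | Alpha  
Design    | Delta  
Deploy    | Orion  
Optimize  | Nova   
Refactor  | Delta  
Plan      | Nova   


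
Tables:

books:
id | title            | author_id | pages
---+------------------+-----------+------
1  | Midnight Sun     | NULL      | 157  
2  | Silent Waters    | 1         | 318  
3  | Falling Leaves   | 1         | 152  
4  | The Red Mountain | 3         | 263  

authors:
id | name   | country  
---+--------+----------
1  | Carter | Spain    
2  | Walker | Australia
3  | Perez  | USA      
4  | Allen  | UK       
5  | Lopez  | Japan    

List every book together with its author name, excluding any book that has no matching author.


INNER JOIN keeps only books rows whose author_id matches an id in authors. Walk through each book:
  - book 1 (Midnight Sun): author_id=NULL, no match -> dropped
  - book 2 (Silent Waters): author_id=1 -> matches Carter
  - book 3 (Falling Leaves): author_id=1 -> matches Carter
  - book 4 (The Red Mountain): author_id=3 -> matches Perez
So 1 of 4 rows is dropped.

SQL:
SELECT a.title, b.name AS author
FROM books a
INNER JOIN authors b ON a.author_id = b.id

Result:
title            | author
-----------------+-------
Silent Waters    | Carter
Falling Leaves   | Carter
The Red Mountain | Perez 


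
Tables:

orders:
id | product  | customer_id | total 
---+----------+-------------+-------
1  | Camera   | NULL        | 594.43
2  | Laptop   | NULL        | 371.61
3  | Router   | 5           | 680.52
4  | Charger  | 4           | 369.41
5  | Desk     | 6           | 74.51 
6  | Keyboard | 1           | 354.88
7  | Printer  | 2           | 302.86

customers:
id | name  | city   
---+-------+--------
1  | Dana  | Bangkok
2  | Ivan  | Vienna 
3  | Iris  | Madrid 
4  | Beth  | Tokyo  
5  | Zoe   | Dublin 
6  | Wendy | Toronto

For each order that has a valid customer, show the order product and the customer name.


INNER JOIN keeps only orders rows whose customer_id matches an id in customers. Walk through each order:
  - order 1 (Camera): customer_id=NULL, no match -> dropped
  - order 2 (Laptop): customer_id=NULL, no match -> dropped
  - order 3 (Router): customer_id=5 -> matches Zoe
  - order 4 (Charger): customer_id=4 -> matches Beth
  - order 5 (Desk): customer_id=6 -> matches Wendy
  - order 6 (Keyboard): customer_id=1 -> matches Dana
  - order 7 (Printer): customer_id=2 -> matches Ivan
So 2 of 7 rows are dropped.

SQL:
SELECT a.product, b.name AS customer
FROM orders a
INNER JOIN customers b ON a.customer_id = b.id

Result:
product  | customer
---------+---------
Router   | Zoe     
Charger  | Beth    
Desk     | Wendy   
Keyboard | Dana    
Printer  | Ivan    


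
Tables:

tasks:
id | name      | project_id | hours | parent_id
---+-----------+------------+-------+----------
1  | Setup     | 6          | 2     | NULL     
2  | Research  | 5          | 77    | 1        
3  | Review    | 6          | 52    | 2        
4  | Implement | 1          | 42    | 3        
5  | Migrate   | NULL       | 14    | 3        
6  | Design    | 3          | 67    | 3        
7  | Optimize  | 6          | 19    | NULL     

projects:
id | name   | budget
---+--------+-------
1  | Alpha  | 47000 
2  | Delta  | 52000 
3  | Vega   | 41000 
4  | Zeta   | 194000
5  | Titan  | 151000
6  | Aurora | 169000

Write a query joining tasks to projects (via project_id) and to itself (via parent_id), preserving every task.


Two LEFT JOINs from the same base table tasks: one to projects via project_id, one to tasks itself via parent_id. Both are LEFT so every task is preserved.
Match against projects:
  - task 1 (Setup): project_id=6 -> matches Aurora
  - task 2 (Research): project_id=5 -> matches Titan
  - task 3 (Review): project_id=6 -> matches Aurora
  - task 4 (Implement): project_id=1 -> matches Alpha
  - task 5 (Migrate): project_id=NULL, no match -> kept with NULL
  - task 6 (Design): project_id=3 -> matches Vega
  - task 7 (Optimize): project_id=6 -> matches Aurora
Match against tasks (self):
  - task 1 (Setup): parent_id=NULL -> NULL
  - task 2 (Research): parent_id=1 -> Setup
  - task 3 (Review): parent_id=2 -> Research
  - task 4 (Implement): parent_id=3 -> Review
  - task 5 (Migrate): parent_id=3 -> Review
  - task 6 (Design): parent_id=3 -> Review
  - task 7 (Optimize): parent_id=NULL -> NULL

SQL:
SELECT a.name, b.name AS project, c.name AS parent
FROM tasks a
LEFT JOIN projects b ON a.project_id = b.id
LEFT JOIN tasks c ON a.parent_id = c.id

Result:
name      | project | parent  
----------+---------+---------
Setup     | Aurora  | NULL    
Research  | Titan   | Setup   
Review    | Aurora  | Research
Implement | Alpha   | Review  
Migrate   | NULL    | Review  
Design    | Vega    | Review  
Optimize  | Aurora  | NULL    


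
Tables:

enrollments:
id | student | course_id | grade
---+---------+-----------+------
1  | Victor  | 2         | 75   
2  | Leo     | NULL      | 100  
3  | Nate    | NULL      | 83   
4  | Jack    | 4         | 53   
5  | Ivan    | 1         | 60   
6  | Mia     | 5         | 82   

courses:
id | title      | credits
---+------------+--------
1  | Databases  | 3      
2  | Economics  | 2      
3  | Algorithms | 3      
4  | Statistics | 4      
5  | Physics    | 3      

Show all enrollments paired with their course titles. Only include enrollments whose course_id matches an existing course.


INNER JOIN keeps only enrollments rows whose course_id matches an id in courses. Walk through each enrollment:
  - enrollment 1 (Victor): course_id=2 -> matches Economics
  - enrollment 2 (Leo): course_id=NULL, no match -> dropped
  - enrollment 3 (Nate): course_id=NULL, no match -> dropped
  - enrollment 4 (Jack): course_id=4 -> matches Statistics
  - enrollment 5 (Ivan): course_id=1 -> matches Databases
  - enrollment 6 (Mia): course_id=5 -> matches Physics
So 2 of 6 rows are dropped.

SQL:
SELECT a.student, b.title AS course
FROM enrollments a
INNER JOIN courses b ON a.course_id = b.id

Result:
student | course    
--------+-----------
Victor  | Economics 
Jack    | Statistics
Ivan    | Databases 
Mia     | Physics   


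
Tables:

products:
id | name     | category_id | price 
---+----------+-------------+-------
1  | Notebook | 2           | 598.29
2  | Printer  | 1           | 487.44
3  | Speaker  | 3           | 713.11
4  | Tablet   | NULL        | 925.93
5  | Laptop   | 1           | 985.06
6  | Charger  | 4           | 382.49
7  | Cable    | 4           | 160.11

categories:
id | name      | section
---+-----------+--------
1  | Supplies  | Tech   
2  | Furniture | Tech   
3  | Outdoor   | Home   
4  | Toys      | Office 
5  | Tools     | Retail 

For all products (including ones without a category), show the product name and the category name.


LEFT JOIN keeps every row from products (the left table); where category_id has no match in categories, the category columns become NULL. Walk through each product:
  - product 1 (Notebook): category_id=2 -> matches Furniture
  - product 2 (Printer): category_id=1 -> matches Supplies
  - product 3 (Speaker): category_id=3 -> matches Outdoor
  - product 4 (Tablet): category_id=NULL, no match -> kept with NULL
  - product 5 (Laptop): category_id=1 -> matches Supplies
  - product 6 (Charger): category_id=4 -> matches Toys
  - product 7 (Cable): category_id=4 -> matches Toys
All 7 rows appear; 1 has NULL category.

SQL:
SELECT a.name, b.name AS category
FROM products a
LEFT JOIN categories b ON a.category_id = b.id

Result:
name     | category 
---------+----------
Notebook | Furniture
Printer  | Supplies 
Speaker  | Outdoor  
Tablet   | NULL     
Laptop   | Supplies 
Charger  | Toys     
Cable    | Toys     
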